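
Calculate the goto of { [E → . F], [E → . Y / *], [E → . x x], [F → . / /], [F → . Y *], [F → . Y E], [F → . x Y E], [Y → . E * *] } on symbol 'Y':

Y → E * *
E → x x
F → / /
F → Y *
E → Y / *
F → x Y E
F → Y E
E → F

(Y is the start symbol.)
{ [E → . F], [E → . Y / *], [E → . x x], [E → Y . / *], [F → . / /], [F → . Y *], [F → . Y E], [F → . x Y E], [F → Y . *], [F → Y . E], [Y → . E * *] }

GOTO(I, 'Y') = CLOSURE({ [A → αX.β] : [A → α.Xβ] ∈ I, X = 'Y' })

Items with dot before 'Y', with the dot advanced:
  [E → . Y / *] → [E → Y . / *]
  [F → . Y *] → [F → Y . *]
  [F → . Y E] → [F → Y . E]
Closure of the advanced items:
  [F → Y . E] has the dot before E: add [E → . x x], [E → . Y / *], [E → . F]
  [E → . Y / *] has the dot before Y: add [Y → . E * *]
  [E → . F] has the dot before F: add [F → . / /], [F → . Y *], [F → . x Y E], [F → . Y E]

GOTO = { [E → . F], [E → . Y / *], [E → . x x], [E → Y . / *], [F → . / /], [F → . Y *], [F → . Y E], [F → . x Y E], [F → Y . *], [F → Y . E], [Y → . E * *] }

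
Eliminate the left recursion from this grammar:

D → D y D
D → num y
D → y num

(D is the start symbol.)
D is directly left-recursive. The standard transformation for
  A → A α₁ | ... | A α_m | β₁ | ... | β_n
is
  A  → β₁ A' | ... | β_n A'
  A' → α₁ A' | ... | α_m A' | ε

D → num y becomes D → num y D'
D → y num becomes D → y num D'
D → D y D becomes D' → y D D'
Add D' → ε

Resulting grammar:
D → num y D'
D → y num D'
D' → y D D'
D' → ε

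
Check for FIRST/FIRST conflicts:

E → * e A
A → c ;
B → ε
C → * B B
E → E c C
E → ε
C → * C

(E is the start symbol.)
Yes. E → '*' e A / E → E c C on { '*' }; C → '*' B B / C → '*' C on { '*' }

FIRST sets of the non-terminals at (or reachable through a nullable prefix from) the front of some alternative:
  FIRST(E) = { '*', 'c', ε }

Productions for E:
  E → * e A: FIRST = { '*' }
  E → E c C: FIRST = { '*', 'c' }
  E → ε: FIRST = { ε }
Productions for C:
  C → * B B: FIRST = { '*' }
  C → * C: FIRST = { '*' }
A, B have only one production, so no FIRST/FIRST conflict is possible there.

Conflict for E: E → * e A and E → E c C
  Overlap: { '*' }
Conflict for C: C → * B B and C → * C
  Overlap: { '*' }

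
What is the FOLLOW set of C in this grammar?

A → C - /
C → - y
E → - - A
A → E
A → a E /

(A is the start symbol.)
In A → C - /: C is followed by '-' '/', add FIRST('-' '/') \ {ε} = { '-' }

Taking the union: FOLLOW(C) = { '-' }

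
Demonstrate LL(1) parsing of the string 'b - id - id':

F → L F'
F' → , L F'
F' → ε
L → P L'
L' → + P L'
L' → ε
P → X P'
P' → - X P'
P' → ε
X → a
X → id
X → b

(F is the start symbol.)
LL(1) parsing maintains a stack (initially the start symbol over $) and the input. At each step: if the stack top is a terminal, match it against the current input token; if it is a non-terminal N, replace it with the RHS of M[N, lookahead] (the unique production whose predict set contains the lookahead).

Stack is shown with the top on the left.

Stack           Input          Action
-------------------------------------
F $             b - id - id $  output F → L F'
L F' $          b - id - id $  output L → P L'
P L' F' $       b - id - id $  output P → X P'
X P' L' F' $    b - id - id $  output X → b
b P' L' F' $    b - id - id $  match 'b'
P' L' F' $      - id - id $    output P' → - X P'
- X P' L' F' $  - id - id $    match '-'
X P' L' F' $    id - id $      output X → id
id P' L' F' $   id - id $      match 'id'
P' L' F' $      - id $         output P' → - X P'
- X P' L' F' $  - id $         match '-'
X P' L' F' $    id $           output X → id
id P' L' F' $   id $           match 'id'
P' L' F' $      $              output P' → ε
L' F' $         $              output L' → ε
F' $            $              output F' → ε
$               $              accept

The string is accepted.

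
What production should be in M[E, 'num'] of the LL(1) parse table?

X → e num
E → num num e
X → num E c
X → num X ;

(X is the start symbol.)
To find M[E, 'num'], we find productions for E where 'num' is in the predict set (PREDICT(N → α) = (FIRST(α) \ {ε}) ∪ (FOLLOW(N) if α ⇒* ε)).

E → num num e: PREDICT = { 'num' }
  'num' is in predict set, so this production goes in M[E, 'num']

M[E, 'num'] = E → num num e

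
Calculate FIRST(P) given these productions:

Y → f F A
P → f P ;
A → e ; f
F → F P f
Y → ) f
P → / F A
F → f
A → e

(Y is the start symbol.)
To compute FIRST(P), examine every production with P on the left-hand side, reading each right-hand side left to right until a non-nullable symbol is reached.

From P → f P ;:
  - f is a terminal: add 'f' and stop
From P → / F A:
  - '/' is a terminal: add '/' and stop

Collecting: FIRST(P) = { '/', 'f' }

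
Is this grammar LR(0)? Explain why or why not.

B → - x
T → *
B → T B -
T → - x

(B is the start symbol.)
A grammar is LR(0) if no state in the canonical LR(0) collection has:
  - both a shift item (dot before a terminal) and a complete item (shift-reduce conflict), or
  - two or more complete items (reduce-reduce conflict; the accept item [B' → B .] counts as a complete item here).

Augment with B' → B and build the canonical LR(0) collection (I0 = CLOSURE({[B' → . B]}), then GOTO on every symbol after a dot until no new states appear). It has 8 states:
  I0: { [B → . - x], [B → . T B -], [B' → . B], [T → . *], [T → . - x] }  — shift
  I1: { [T → * .] }  — reduce
  I2: { [B → - . x], [T → - . x] }  — shift
  I3: { [B' → B .] }  — accept
  I4: { [B → . - x], [B → . T B -], [B → T . B -], [T → . *], [T → . - x] }  — shift
  I5: { [B → T B . -] }  — shift
  I6: { [B → T B - .] }  — reduce
  I7: { [B → - x .], [T → - x .] }  — 2 reduces

Conflict in state I7:
  Reduce-reduce conflict: [B → - x .] and [T → - x .]
So the grammar is NOT LR(0).

Answer: No. Reduce-reduce conflict: [B → - x .] and [T → - x .]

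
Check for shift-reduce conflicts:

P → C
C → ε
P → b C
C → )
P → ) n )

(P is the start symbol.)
Yes — I0: [C → .] vs [C → . )]; I1: [C → ) .] vs [P → ) . n )]; I4: [C → .] vs [C → . )]

A shift-reduce conflict occurs when an LR(0) state has both:
  - a complete (reduce) item [A → α .] (dot at the end), and
  - a shift item [B → β . c γ] (dot before a terminal).

Augment with P' → P and build the canonical LR(0) collection (I0 = CLOSURE({[P' → . P]}), then GOTO on every symbol after a dot until no new states appear). It has 9 states:
  I0: { [C → . )], [C → .], [P → . ) n )], [P → . C], [P → . b C], [P' → . P] }  — shift, reduce
  I1: { [C → ) .], [P → ) . n )] }  — shift, reduce
  I2: { [P → C .] }  — reduce
  I3: { [P' → P .] }  — accept
  I4: { [C → . )], [C → .], [P → b . C] }  — shift, reduce
  I5: { [C → ) .] }  — reduce
  I6: { [P → b C .] }  — reduce
  I7: { [P → ) n . )] }  — shift
  I8: { [P → ) n ) .] }  — reduce

I0 contains reduce item [C → .] and shift items [C → . )], [P → . ) n )], [P → . b C] — shift-reduce conflict.
I1 contains reduce item [C → ) .] and shift item [P → ) . n )] — shift-reduce conflict.
I4 contains reduce item [C → .] and shift item [C → . )] — shift-reduce conflict.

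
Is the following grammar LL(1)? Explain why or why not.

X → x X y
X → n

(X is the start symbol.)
A grammar is LL(1) if for each non-terminal N with multiple productions, the predict sets of those productions are pairwise disjoint, where PREDICT(N → α) = (FIRST(α) \ {ε}) ∪ (FOLLOW(N) if α ⇒* ε).

For X:
  PREDICT(X → x X y) = { 'x' }
  PREDICT(X → n) = { 'n' }

All predict sets are disjoint. The grammar IS LL(1).

Answer: Yes, the grammar is LL(1).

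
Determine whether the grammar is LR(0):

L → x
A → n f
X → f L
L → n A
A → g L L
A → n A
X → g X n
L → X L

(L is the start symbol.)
Augment with L' → L and build the canonical LR(0) collection (I0 = CLOSURE({[L' → . L]}), then GOTO on every symbol after a dot until no new states appear). It has 18 states:
  I0: { [L → . X L], [L → . n A], [L → . x], [L' → . L], [X → . f L], [X → . g X n] }  — shift
  I1: { [L' → L .] }  — accept
  I2: { [L → . X L], [L → . n A], [L → . x], [L → X . L], [X → . f L], [X → . g X n] }  — shift
  I3: { [L → . X L], [L → . n A], [L → . x], [X → . f L], [X → . g X n], [X → f . L] }  — shift
  I4: { [X → . f L], [X → . g X n], [X → g . X n] }  — shift
  I5: { [A → . g L L], [A → . n A], [A → . n f], [L → n . A] }  — shift
  I6: { [L → x .] }  — reduce
  I7: { [L → n A .] }  — reduce
  I8: { [A → g . L L], [L → . X L], [L → . n A], [L → . x], [X → . f L], [X → . g X n] }  — shift
  I9: { [A → . g L L], [A → . n A], [A → . n f], [A → n . A], [A → n . f] }  — shift
  I10: { [A → n A .] }  — reduce
  I11: { [A → n f .] }  — reduce
  I12: { [A → g L . L], [L → . X L], [L → . n A], [L → . x], [X → . f L], [X → . g X n] }  — shift
  I13: { [A → g L L .] }  — reduce
  I14: { [X → g X . n] }  — shift
  I15: { [X → g X n .] }  — reduce
  I16: { [X → f L .] }  — reduce
  I17: { [L → X L .] }  — reduce

Every state is either a pure shift/goto state or contains exactly one complete item and nothing to shift — no conflicts. The grammar is LR(0).

Answer: Yes, the grammar is LR(0)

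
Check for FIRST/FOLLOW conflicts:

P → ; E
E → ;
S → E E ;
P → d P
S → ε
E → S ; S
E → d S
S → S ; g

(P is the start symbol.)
Yes. S → E E ';' with FOLLOW(S) on { ';', 'd' }; S → S ';' g with FOLLOW(S) on { ';', 'd' }

Nullable non-terminals: S.
FIRST sets used below: FIRST(E) = { ';', 'd' }, FIRST(S) = { ';', 'd', ε }

S: nullable alternative(s) S → ε; FOLLOW(S) = { $, ';', 'd' }
  S → E E ;: FIRST \ {ε} = { ';', 'd' } — overlaps FOLLOW(S) on { ';', 'd' }: CONFLICT
  S → ε: FIRST \ {ε} = { } — this is the only nullable alternative, skip
  S → S ; g: FIRST \ {ε} = { ';', 'd' } — overlaps FOLLOW(S) on { ';', 'd' }: CONFLICT

E, P have no nullable alternative, so no FIRST/FOLLOW check is needed there.

So the grammar has 2 FIRST/FOLLOW conflicts (marked CONFLICT above).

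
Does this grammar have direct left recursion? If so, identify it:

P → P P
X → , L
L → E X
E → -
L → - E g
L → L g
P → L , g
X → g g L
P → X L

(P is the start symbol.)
Yes, P, L are left-recursive

P → P P: LEFT RECURSIVE (starts with P)
X → , L: starts with ','
L → E X: starts with E
E → -: starts with '-'
L → - E g: starts with '-'
L → L g: LEFT RECURSIVE (starts with L)
P → L , g: starts with L
X → g g L: starts with g
P → X L: starts with X

The grammar has direct left recursion on: P, L.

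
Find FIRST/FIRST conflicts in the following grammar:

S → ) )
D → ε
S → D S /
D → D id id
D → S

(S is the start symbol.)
A FIRST/FIRST conflict occurs when two productions N → α and N → β for the same non-terminal have FIRST(α) ∩ FIRST(β) ≠ ∅ (with ε ∈ FIRST of a nullable right-hand side, so two nullable alternatives also conflict).

FIRST sets of the non-terminals at (or reachable through a nullable prefix from) the front of some alternative:
  FIRST(D) = { ')', 'id', ε }
  FIRST(S) = { ')', 'id' }

Productions for S:
  S → ) ): FIRST = { ')' }
  S → D S /: FIRST = { ')', 'id' }
Productions for D:
  D → ε: FIRST = { ε }
  D → D id id: FIRST = { ')', 'id' }
  D → S: FIRST = { ')', 'id' }

Conflict for S: S → ) ) and S → D S /
  Overlap: { ')' }
Conflict for D: D → D id id and D → S
  Overlap: { ')', 'id' }

Answer: Yes. S → ')' ')' / S → D S '/' on { ')' }; D → D id id / D → S on { ')', 'id' }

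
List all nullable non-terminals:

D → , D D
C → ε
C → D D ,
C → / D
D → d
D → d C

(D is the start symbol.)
ε-productions: C → ε
So C is immediately nullable.
No further non-terminal can be added: every production for the remaining non-terminals contains a terminal or a non-nullable non-terminal.
Nullable = { 'C' }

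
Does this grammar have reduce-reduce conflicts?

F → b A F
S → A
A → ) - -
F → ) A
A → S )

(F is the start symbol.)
Yes — I11: [F → ) A .] vs [S → A .]

Augment with F' → F and build the canonical LR(0) collection (I0 = CLOSURE({[F' → . F]}), then GOTO on every symbol after a dot until no new states appear). It has 12 states:
  I0: { [F → . ) A], [F → . b A F], [F' → . F] }  — shift
  I1: { [A → . ) - -], [A → . S )], [F → ) . A], [S → . A] }  — shift
  I2: { [F' → F .] }  — accept
  I3: { [A → . ) - -], [A → . S )], [F → b . A F], [S → . A] }  — shift
  I4: { [A → ) . - -] }  — shift
  I5: { [F → . ) A], [F → . b A F], [F → b A . F], [S → A .] }  — shift, reduce
  I6: { [A → S . )] }  — shift
  I7: { [A → S ) .] }  — reduce
  I8: { [F → b A F .] }  — reduce
  I9: { [A → ) - . -] }  — shift
  I10: { [A → ) - - .] }  — reduce
  I11: { [F → ) A .], [S → A .] }  — 2 reduces

I11 contains complete items [F → ) A .], [S → A .] — reduce-reduce conflict.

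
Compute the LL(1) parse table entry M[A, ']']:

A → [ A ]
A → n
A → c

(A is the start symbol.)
Empty (error entry)

To find M[A, ']'], we find productions for A where ']' is in the predict set (PREDICT(N → α) = (FIRST(α) \ {ε}) ∪ (FOLLOW(N) if α ⇒* ε)).

A → [ A ]: PREDICT = { '[' }
A → n: PREDICT = { 'n' }
A → c: PREDICT = { 'c' }

M[A, ']'] is empty (no production applies)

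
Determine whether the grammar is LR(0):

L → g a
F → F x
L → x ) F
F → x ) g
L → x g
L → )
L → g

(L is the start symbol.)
A grammar is LR(0) if no state in the canonical LR(0) collection has:
  - both a shift item (dot before a terminal) and a complete item (shift-reduce conflict), or
  - two or more complete items (reduce-reduce conflict; the accept item [L' → L .] counts as a complete item here).

Augment with L' → L and build the canonical LR(0) collection (I0 = CLOSURE({[L' → . L]}), then GOTO on every symbol after a dot until no new states appear). It has 13 states:
  I0: { [L → . )], [L → . g a], [L → . g], [L → . x ) F], [L → . x g], [L' → . L] }  — shift
  I1: { [L → ) .] }  — reduce
  I2: { [L' → L .] }  — accept
  I3: { [L → g . a], [L → g .] }  — shift, reduce
  I4: { [L → x . ) F], [L → x . g] }  — shift
  I5: { [F → . F x], [F → . x ) g], [L → x ) . F] }  — shift
  I6: { [L → x g .] }  — reduce
  I7: { [F → F . x], [L → x ) F .] }  — shift, reduce
  I8: { [F → x . ) g] }  — shift
  I9: { [F → x ) . g] }  — shift
  I10: { [F → x ) g .] }  — reduce
  I11: { [F → F x .] }  — reduce
  I12: { [L → g a .] }  — reduce

Conflict in state I3:
  Shift-reduce conflict between [L → g .] and [L → g . a]
So the grammar is NOT LR(0).

Answer: No. Shift-reduce conflict between [L → g .] and [L → g . a]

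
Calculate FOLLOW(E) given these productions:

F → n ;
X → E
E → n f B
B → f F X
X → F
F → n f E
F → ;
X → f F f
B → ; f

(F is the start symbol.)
In X → E: E is at the end, add FOLLOW(X)
In F → n f E: E is at the end, add FOLLOW(F)

The FOLLOW sets referred to above (computed the same way, to a fixed point):
  FOLLOW(X) = { $, ';', 'f', 'n' }
  FOLLOW(F) = { $, ';', 'f', 'n' }

Taking the union: FOLLOW(E) = { $, ';', 'f', 'n' }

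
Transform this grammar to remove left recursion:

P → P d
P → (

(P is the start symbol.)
P is directly left-recursive. The standard transformation for
  A → A α₁ | ... | A α_m | β₁ | ... | β_n
is
  A  → β₁ A' | ... | β_n A'
  A' → α₁ A' | ... | α_m A' | ε

P → ( becomes P → ( P'
P → P d becomes P' → d P'
Add P' → ε

Resulting grammar:
P → ( P'
P' → d P'
P' → ε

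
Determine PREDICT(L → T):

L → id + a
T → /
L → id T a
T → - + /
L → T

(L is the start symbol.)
{ '-', '/' }

PREDICT(L → T) = (FIRST(RHS) \ {ε}) ∪ (FOLLOW(L) if ε ∈ FIRST(RHS), i.e. RHS ⇒* ε)
FIRST(T) = { '-', '/' }
FIRST(T) = { '-', '/' }
ε ∉ FIRST(T), so FOLLOW(L) is not added.
PREDICT(L → T) = { '-', '/' }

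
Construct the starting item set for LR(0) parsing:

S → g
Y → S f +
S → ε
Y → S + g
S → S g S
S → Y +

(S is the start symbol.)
{ [S → . S g S], [S → . Y +], [S → . g], [S → .], [S' → . S], [Y → . S + g], [Y → . S f +] }

First, augment the grammar with S' → S
I₀ = CLOSURE({ [S' → . S] }):
  [S' → . S] has the dot before S: add [S → . g], [S → .], [S → . S g S], [S → . Y +]
  [S → . Y +] has the dot before Y: add [Y → . S f +], [Y → . S + g]
No further items can be added.

I₀ = { [S → . S g S], [S → . Y +], [S → . g], [S → .], [S' → . S], [Y → . S + g], [Y → . S f +] }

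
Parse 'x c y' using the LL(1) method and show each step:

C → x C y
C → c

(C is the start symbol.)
Stack is shown with the top on the left.

Stack    Input    Action
------------------------
C $      x c y $  output C → x C y
x C y $  x c y $  match 'x'
C y $    c y $    output C → c
c y $    c y $    match 'c'
y $      y $      match 'y'
$        $        accept

The string is accepted.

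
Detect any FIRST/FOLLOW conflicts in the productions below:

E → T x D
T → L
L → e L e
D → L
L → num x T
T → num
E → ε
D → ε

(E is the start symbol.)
No FIRST/FOLLOW conflicts.

A FIRST/FOLLOW conflict occurs when a non-terminal N has a nullable alternative N → β (β ⇒* ε) and another alternative N → α with FIRST(α) ∩ FOLLOW(N) ≠ ∅: on such a lookahead the parser cannot decide between expanding α and letting N vanish via β.

Nullable non-terminals: D, E.
FIRST sets used below: FIRST(L) = { 'e', 'num' }, FIRST(T) = { 'e', 'num' }

D: nullable alternative(s) D → ε; FOLLOW(D) = { $ }
  D → L: FIRST \ {ε} = { 'e', 'num' } — disjoint from FOLLOW(D)
  D → ε: FIRST \ {ε} = { } — this is the only nullable alternative, skip

E: nullable alternative(s) E → ε; FOLLOW(E) = { $ }
  E → T x D: FIRST \ {ε} = { 'e', 'num' } — disjoint from FOLLOW(E)
  E → ε: FIRST \ {ε} = { } — this is the only nullable alternative, skip

L, T have no nullable alternative, so no FIRST/FOLLOW check is needed there.

No FIRST/FOLLOW conflicts found.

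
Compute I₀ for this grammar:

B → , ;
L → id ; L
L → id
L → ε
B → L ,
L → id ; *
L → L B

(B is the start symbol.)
First, augment the grammar with B' → B
I₀ = CLOSURE({ [B' → . B] }):
  [B' → . B] has the dot before B: add [B → . , ;], [B → . L ,]
  [B → . L ,] has the dot before L: add [L → . id ; L], [L → . id], [L → .], [L → . id ; *], [L → . L B]
No further items can be added.

I₀ = { [B → . , ;], [B → . L ,], [B' → . B], [L → . L B], [L → . id ; *], [L → . id ; L], [L → . id], [L → .] }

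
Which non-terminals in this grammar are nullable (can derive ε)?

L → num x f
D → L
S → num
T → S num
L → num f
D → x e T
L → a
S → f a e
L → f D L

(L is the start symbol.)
None

There are no ε-productions, so no non-terminal can derive ε.
No non-terminals are nullable.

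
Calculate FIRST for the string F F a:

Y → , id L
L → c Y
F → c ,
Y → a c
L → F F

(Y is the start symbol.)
FIRST sets of the non-terminals involved (from the grammar, by fixed-point iteration):
  FIRST(F) = { 'c' }

To compute FIRST(F F a), process the symbols left to right:
Symbol F is a non-terminal. Add FIRST(F) \ {ε} = { 'c' }
F is not nullable (ε ∉ FIRST(F)), so stop here.
FIRST(F F a) = { 'c' }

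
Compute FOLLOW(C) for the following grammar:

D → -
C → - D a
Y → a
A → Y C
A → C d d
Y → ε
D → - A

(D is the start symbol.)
In A → Y C: C is at the end, add FOLLOW(A)
In A → C d d: C is followed by d d, add FIRST(d d) \ {ε} = { 'd' }

The FOLLOW sets referred to above (computed the same way, to a fixed point):
  FOLLOW(A) = { $, 'a' }

Taking the union: FOLLOW(C) = { $, 'a', 'd' }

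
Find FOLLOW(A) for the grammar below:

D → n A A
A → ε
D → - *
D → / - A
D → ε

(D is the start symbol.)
{ $ }

In D → n A A: A is followed by A, add FIRST(A) \ {ε} = { }
  A is nullable, so also add FOLLOW(D)
In D → n A A: A is at the end, add FOLLOW(D)
In D → / - A: A is at the end, add FOLLOW(D)

The FOLLOW sets referred to above (computed the same way, to a fixed point):
  FOLLOW(D) = { $ }

Taking the union: FOLLOW(A) = { $ }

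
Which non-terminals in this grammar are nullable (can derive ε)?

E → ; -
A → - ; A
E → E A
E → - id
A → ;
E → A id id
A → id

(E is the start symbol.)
There are no ε-productions, so no non-terminal can derive ε.
No non-terminals are nullable.

Answer: None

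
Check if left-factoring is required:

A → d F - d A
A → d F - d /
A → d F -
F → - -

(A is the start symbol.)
Left-factoring is needed when two productions for the same non-terminal
share a common prefix on the right-hand side.

Productions for A:
  A → d F - d A
  A → d F - d /
  A → d F -

Found common prefix 'd F -' in productions for A

Answer: Yes, A has productions with common prefix 'd F -'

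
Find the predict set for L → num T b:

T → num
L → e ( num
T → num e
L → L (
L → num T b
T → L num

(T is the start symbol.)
PREDICT(L → num T b) = (FIRST(RHS) \ {ε}) ∪ (FOLLOW(L) if ε ∈ FIRST(RHS), i.e. RHS ⇒* ε)
FIRST(num T b) = { 'num' }
ε ∉ FIRST(num T b), so FOLLOW(L) is not added.
PREDICT(L → num T b) = { 'num' }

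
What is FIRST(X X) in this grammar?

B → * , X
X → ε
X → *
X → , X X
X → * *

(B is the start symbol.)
{ '*', ',', ε }

FIRST sets of the non-terminals involved (from the grammar, by fixed-point iteration):
  FIRST(X) = { '*', ',', ε }

To compute FIRST(X X), process the symbols left to right:
Symbol X is a non-terminal. Add FIRST(X) \ {ε} = { '*', ',' }
X is nullable (ε ∈ FIRST(X)), continue to the next symbol.
Symbol X is a non-terminal. Add FIRST(X) \ {ε} = { '*', ',' }
X is nullable (ε ∈ FIRST(X)), continue to the next symbol.
All symbols are nullable, so ε is in the result.
FIRST(X X) = { '*', ',', ε }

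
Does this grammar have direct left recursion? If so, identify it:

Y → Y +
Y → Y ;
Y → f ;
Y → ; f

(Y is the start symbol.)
Y → Y +: LEFT RECURSIVE (starts with Y)
Y → Y ;: LEFT RECURSIVE (starts with Y)
Y → f ;: starts with f
Y → ; f: starts with ';'

The grammar has direct left recursion on: Y.

Answer: Yes, Y is left-recursive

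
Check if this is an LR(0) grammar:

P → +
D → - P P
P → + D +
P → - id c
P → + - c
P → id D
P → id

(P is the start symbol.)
No. Shift-reduce conflict between [P → + .] and [D → . - P P]

A grammar is LR(0) if no state in the canonical LR(0) collection has:
  - both a shift item (dot before a terminal) and a complete item (shift-reduce conflict), or
  - two or more complete items (reduce-reduce conflict; the accept item [P' → P .] counts as a complete item here).

Augment with P' → P and build the canonical LR(0) collection (I0 = CLOSURE({[P' → . P]}), then GOTO on every symbol after a dot until no new states appear). It has 15 states:
  I0: { [P → . + - c], [P → . + D +], [P → . +], [P → . - id c], [P → . id D], [P → . id], [P' → . P] }  — shift
  I1: { [D → . - P P], [P → + . - c], [P → + . D +], [P → + .] }  — shift, reduce
  I2: { [P → - . id c] }  — shift
  I3: { [P' → P .] }  — accept
  I4: { [D → . - P P], [P → id . D], [P → id .] }  — shift, reduce
  I5: { [D → - . P P], [P → . + - c], [P → . + D +], [P → . +], [P → . - id c], [P → . id D], [P → . id] }  — shift
  I6: { [P → id D .] }  — reduce
  I7: { [D → - P . P], [P → . + - c], [P → . + D +], [P → . +], [P → . - id c], [P → . id D], [P → . id] }  — shift
  I8: { [D → - P P .] }  — reduce
  I9: { [P → - id . c] }  — shift
  I10: { [P → - id c .] }  — reduce
  I11: { [D → - . P P], [P → + - . c], [P → . + - c], [P → . + D +], [P → . +], [P → . - id c], [P → . id D], [P → . id] }  — shift
  I12: { [P → + D . +] }  — shift
  I13: { [P → + D + .] }  — reduce
  I14: { [P → + - c .] }  — reduce

Conflict in state I1:
  Shift-reduce conflict between [P → + .] and [D → . - P P]
So the grammar is NOT LR(0).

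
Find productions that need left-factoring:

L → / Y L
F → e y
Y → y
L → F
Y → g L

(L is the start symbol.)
No, left-factoring is not needed

Left-factoring is needed when two productions for the same non-terminal
share a common prefix on the right-hand side.

Productions for L:
  L → / Y L
  L → F
Productions for Y:
  Y → y
  Y → g L

No common prefixes found.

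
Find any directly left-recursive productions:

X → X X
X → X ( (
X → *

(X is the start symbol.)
Direct left recursion occurs when N → N α for some non-terminal N (the right-hand side begins with the left-hand side itself).

X → X X: LEFT RECURSIVE (starts with X)
X → X ( (: LEFT RECURSIVE (starts with X)
X → *: starts with '*'

The grammar has direct left recursion on: X.

Answer: Yes, X is left-recursive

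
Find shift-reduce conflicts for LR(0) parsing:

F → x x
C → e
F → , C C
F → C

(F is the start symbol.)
A shift-reduce conflict occurs when an LR(0) state has both:
  - a complete (reduce) item [A → α .] (dot at the end), and
  - a shift item [B → β . c γ] (dot before a terminal).

Augment with F' → F and build the canonical LR(0) collection (I0 = CLOSURE({[F' → . F]}), then GOTO on every symbol after a dot until no new states appear). It has 9 states:
  I0: { [C → . e], [F → . , C C], [F → . C], [F → . x x], [F' → . F] }  — shift
  I1: { [C → . e], [F → , . C C] }  — shift
  I2: { [F → C .] }  — reduce
  I3: { [F' → F .] }  — accept
  I4: { [C → e .] }  — reduce
  I5: { [F → x . x] }  — shift
  I6: { [F → x x .] }  — reduce
  I7: { [C → . e], [F → , C . C] }  — shift
  I8: { [F → , C C .] }  — reduce

No state contains both a complete item and a shift item.

Answer: No shift-reduce conflicts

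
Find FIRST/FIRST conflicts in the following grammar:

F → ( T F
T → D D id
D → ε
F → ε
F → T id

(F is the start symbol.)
A FIRST/FIRST conflict occurs when two productions N → α and N → β for the same non-terminal have FIRST(α) ∩ FIRST(β) ≠ ∅ (with ε ∈ FIRST of a nullable right-hand side, so two nullable alternatives also conflict).

FIRST sets of the non-terminals at (or reachable through a nullable prefix from) the front of some alternative:
  FIRST(T) = { 'id' }

Productions for F:
  F → ( T F: FIRST = { '(' }
  F → ε: FIRST = { ε }
  F → T id: FIRST = { 'id' }
T, D have only one production, so no FIRST/FIRST conflict is possible there.

All alternatives of each non-terminal have pairwise disjoint FIRST sets.

Answer: No FIRST/FIRST conflicts.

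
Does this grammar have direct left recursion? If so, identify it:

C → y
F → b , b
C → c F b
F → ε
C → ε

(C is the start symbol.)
No direct left recursion

C → y: starts with y
F → b , b: starts with b
C → c F b: starts with c
F → ε: starts with ε
C → ε: starts with ε

No direct left recursion found.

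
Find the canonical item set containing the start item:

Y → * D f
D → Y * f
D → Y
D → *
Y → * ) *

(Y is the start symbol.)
{ [Y → . * ) *], [Y → . * D f], [Y' → . Y] }

First, augment the grammar with Y' → Y
I₀ = CLOSURE({ [Y' → . Y] }):
  [Y' → . Y] has the dot before Y: add [Y → . * D f], [Y → . * ) *]
No further items can be added.

I₀ = { [Y → . * ) *], [Y → . * D f], [Y' → . Y] }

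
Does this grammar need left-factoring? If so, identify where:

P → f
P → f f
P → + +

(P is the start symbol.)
Left-factoring is needed when two productions for the same non-terminal
share a common prefix on the right-hand side.

Productions for P:
  P → f
  P → f f
  P → + +

Found common prefix 'f' in productions for P

Answer: Yes, P has productions with common prefix 'f'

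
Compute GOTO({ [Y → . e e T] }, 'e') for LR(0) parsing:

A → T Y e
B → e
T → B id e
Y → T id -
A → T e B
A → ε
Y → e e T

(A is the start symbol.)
{ [Y → e . e T] }

GOTO(I, 'e') = CLOSURE({ [A → αX.β] : [A → α.Xβ] ∈ I, X = 'e' })

Items with dot before 'e', with the dot advanced:
  [Y → . e e T] → [Y → e . e T]
Closure adds nothing (no advanced item has the dot before a non-terminal).

GOTO = { [Y → e . e T] }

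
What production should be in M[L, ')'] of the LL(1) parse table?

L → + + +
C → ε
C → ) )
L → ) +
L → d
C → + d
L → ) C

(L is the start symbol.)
L → ) +, L → ) C

To find M[L, ')'], we find productions for L where ')' is in the predict set (PREDICT(N → α) = (FIRST(α) \ {ε}) ∪ (FOLLOW(N) if α ⇒* ε)).

L → + + +: PREDICT = { '+' }
L → ) +: PREDICT = { ')' }
  ')' is in predict set, so this production goes in M[L, ')']
L → d: PREDICT = { 'd' }
L → ) C: PREDICT = { ')' }
  ')' is in predict set, so this production goes in M[L, ')']

M[L, ')'] = L → ) +, L → ) C  (a multiply-defined cell — the grammar is not LL(1))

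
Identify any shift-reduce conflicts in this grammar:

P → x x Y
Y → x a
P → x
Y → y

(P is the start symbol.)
Augment with P' → P and build the canonical LR(0) collection (I0 = CLOSURE({[P' → . P]}), then GOTO on every symbol after a dot until no new states appear). It has 8 states:
  I0: { [P → . x x Y], [P → . x], [P' → . P] }  — shift
  I1: { [P' → P .] }  — accept
  I2: { [P → x . x Y], [P → x .] }  — shift, reduce
  I3: { [P → x x . Y], [Y → . x a], [Y → . y] }  — shift
  I4: { [P → x x Y .] }  — reduce
  I5: { [Y → x . a] }  — shift
  I6: { [Y → y .] }  — reduce
  I7: { [Y → x a .] }  — reduce

I2 contains reduce item [P → x .] and shift item [P → x . x Y] — shift-reduce conflict.

Answer: Yes — I2: [P → x .] vs [P → x . x Y]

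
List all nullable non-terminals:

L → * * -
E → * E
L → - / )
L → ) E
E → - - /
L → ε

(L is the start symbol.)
ε-productions: L → ε
So L is immediately nullable.
No further non-terminal can be added: every production for the remaining non-terminals contains a terminal or a non-nullable non-terminal.
Nullable = { 'L' }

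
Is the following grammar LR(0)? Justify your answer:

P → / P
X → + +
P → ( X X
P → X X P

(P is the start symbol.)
A grammar is LR(0) if no state in the canonical LR(0) collection has:
  - both a shift item (dot before a terminal) and a complete item (shift-reduce conflict), or
  - two or more complete items (reduce-reduce conflict; the accept item [P' → P .] counts as a complete item here).

Augment with P' → P and build the canonical LR(0) collection (I0 = CLOSURE({[P' → . P]}), then GOTO on every symbol after a dot until no new states appear). It has 12 states:
  I0: { [P → . ( X X], [P → . / P], [P → . X X P], [P' → . P], [X → . + +] }  — shift
  I1: { [P → ( . X X], [X → . + +] }  — shift
  I2: { [X → + . +] }  — shift
  I3: { [P → . ( X X], [P → . / P], [P → . X X P], [P → / . P], [X → . + +] }  — shift
  I4: { [P' → P .] }  — accept
  I5: { [P → X . X P], [X → . + +] }  — shift
  I6: { [P → . ( X X], [P → . / P], [P → . X X P], [P → X X . P], [X → . + +] }  — shift
  I7: { [P → X X P .] }  — reduce
  I8: { [P → / P .] }  — reduce
  I9: { [X → + + .] }  — reduce
  I10: { [P → ( X . X], [X → . + +] }  — shift
  I11: { [P → ( X X .] }  — reduce

Every state is either a pure shift/goto state or contains exactly one complete item and nothing to shift — no conflicts. The grammar is LR(0).

Answer: Yes, the grammar is LR(0)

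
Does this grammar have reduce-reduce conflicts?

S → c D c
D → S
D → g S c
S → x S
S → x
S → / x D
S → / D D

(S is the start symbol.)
Yes — I15: [D → S .] vs [S → x S .]

A reduce-reduce conflict occurs when an LR(0) state has two complete items [A → α .] and [B → β .] — both call for a reduction, and with no lookahead the parser cannot choose between them.

Augment with S' → S and build the canonical LR(0) collection (I0 = CLOSURE({[S' → . S]}), then GOTO on every symbol after a dot until no new states appear). It has 17 states:
  I0: { [S → . / D D], [S → . / x D], [S → . c D c], [S → . x S], [S → . x], [S' → . S] }  — shift
  I1: { [D → . S], [D → . g S c], [S → . / D D], [S → . / x D], [S → . c D c], [S → . x S], [S → . x], [S → / . D D], [S → / . x D] }  — shift
  I2: { [S' → S .] }  — accept
  I3: { [D → . S], [D → . g S c], [S → . / D D], [S → . / x D], [S → . c D c], [S → . x S], [S → . x], [S → c . D c] }  — shift
  I4: { [S → . / D D], [S → . / x D], [S → . c D c], [S → . x S], [S → . x], [S → x . S], [S → x .] }  — shift, reduce
  I5: { [S → x S .] }  — reduce
  I6: { [S → c D . c] }  — shift
  I7: { [D → S .] }  — reduce
  I8: { [D → g . S c], [S → . / D D], [S → . / x D], [S → . c D c], [S → . x S], [S → . x] }  — shift
  I9: { [D → g S . c] }  — shift
  I10: { [D → g S c .] }  — reduce
  I11: { [S → c D c .] }  — reduce
  I12: { [D → . S], [D → . g S c], [S → . / D D], [S → . / x D], [S → . c D c], [S → . x S], [S → . x], [S → / D . D] }  — shift
  I13: { [D → . S], [D → . g S c], [S → . / D D], [S → . / x D], [S → . c D c], [S → . x S], [S → . x], [S → / x . D], [S → x . S], [S → x .] }  — shift, reduce
  I14: { [S → / x D .] }  — reduce
  I15: { [D → S .], [S → x S .] }  — 2 reduces
  I16: { [S → / D D .] }  — reduce

I15 contains complete items [D → S .], [S → x S .] — reduce-reduce conflict.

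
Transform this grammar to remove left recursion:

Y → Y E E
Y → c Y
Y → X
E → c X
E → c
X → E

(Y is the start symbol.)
Y is directly left-recursive. The standard transformation for
  A → A α₁ | ... | A α_m | β₁ | ... | β_n
is
  A  → β₁ A' | ... | β_n A'
  A' → α₁ A' | ... | α_m A' | ε

Y → c Y becomes Y → c Y Y'
Y → X becomes Y → X Y'
Y → Y E E becomes Y' → E E Y'
Add Y' → ε

Productions for other non-terminals are unchanged:
  E → c X
  E → c
  X → E

Resulting grammar:
Y → c Y Y'
Y → X Y'
Y' → E E Y'
Y' → ε
E → c X
E → c
X → E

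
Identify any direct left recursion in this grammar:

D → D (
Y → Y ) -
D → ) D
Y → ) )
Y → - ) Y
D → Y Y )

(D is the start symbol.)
Direct left recursion occurs when N → N α for some non-terminal N (the right-hand side begins with the left-hand side itself).

D → D (: LEFT RECURSIVE (starts with D)
Y → Y ) -: LEFT RECURSIVE (starts with Y)
D → ) D: starts with ')'
Y → ) ): starts with ')'
Y → - ) Y: starts with '-'
D → Y Y ): starts with Y

The grammar has direct left recursion on: D, Y.

Answer: Yes, D, Y are left-recursive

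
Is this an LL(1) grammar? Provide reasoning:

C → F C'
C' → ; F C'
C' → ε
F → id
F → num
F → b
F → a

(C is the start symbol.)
A grammar is LL(1) if for each non-terminal N with multiple productions, the predict sets of those productions are pairwise disjoint, where PREDICT(N → α) = (FIRST(α) \ {ε}) ∪ (FOLLOW(N) if α ⇒* ε).

Relevant sets:
  FOLLOW(C') = { $ }

For C':
  PREDICT(C' → ';' F C') = { ';' }
  PREDICT(C' → ε) = { $ }
For F:
  PREDICT(F → id) = { 'id' }
  PREDICT(F → num) = { 'num' }
  PREDICT(F → b) = { 'b' }
  PREDICT(F → a) = { 'a' }
C has a single production, so nothing to check there.

All predict sets are disjoint. The grammar IS LL(1).

Answer: Yes, the grammar is LL(1).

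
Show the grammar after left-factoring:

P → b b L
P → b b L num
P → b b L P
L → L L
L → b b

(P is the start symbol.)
Left-factoring transforms A → αβ₁ | αβ₂ into A → αA' and A' → β₁ | β₂
(α is the longest common prefix among the alternatives). Repeat until
no nonterminal has two alternatives with a common prefix.

Round 1: P has alternatives sharing prefix 'b b L'. Introduce P': P → b b L P'
  Add: P' → ε
  Add: P' → num
  Add: P' → P

No remaining common prefixes — done.

Resulting grammar:
P → b b L P'
P' → ε
P' → num
P' → P
L → L L
L → b b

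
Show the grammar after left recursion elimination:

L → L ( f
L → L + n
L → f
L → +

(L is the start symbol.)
L is directly left-recursive. The standard transformation for
  A → A α₁ | ... | A α_m | β₁ | ... | β_n
is
  A  → β₁ A' | ... | β_n A'
  A' → α₁ A' | ... | α_m A' | ε

L → f becomes L → f L'
L → + becomes L → + L'
L → L ( f becomes L' → ( f L'
L → L + n becomes L' → + n L'
Add L' → ε

Resulting grammar:
L → f L'
L → + L'
L' → ( f L'
L' → + n L'
L' → ε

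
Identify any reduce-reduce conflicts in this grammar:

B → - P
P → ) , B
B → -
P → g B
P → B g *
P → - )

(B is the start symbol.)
No reduce-reduce conflicts

A reduce-reduce conflict occurs when an LR(0) state has two complete items [A → α .] and [B → β .] — both call for a reduction, and with no lookahead the parser cannot choose between them.

Augment with B' → B and build the canonical LR(0) collection (I0 = CLOSURE({[B' → . B]}), then GOTO on every symbol after a dot until no new states appear). It has 14 states:
  I0: { [B → . - P], [B → . -], [B' → . B] }  — shift
  I1: { [B → - . P], [B → - .], [B → . - P], [B → . -], [P → . ) , B], [P → . - )], [P → . B g *], [P → . g B] }  — shift, reduce
  I2: { [B' → B .] }  — accept
  I3: { [P → ) . , B] }  — shift
  I4: { [B → - . P], [B → - .], [B → . - P], [B → . -], [P → - . )], [P → . ) , B], [P → . - )], [P → . B g *], [P → . g B] }  — shift, reduce
  I5: { [P → B . g *] }  — shift
  I6: { [B → - P .] }  — reduce
  I7: { [B → . - P], [B → . -], [P → g . B] }  — shift
  I8: { [P → g B .] }  — reduce
  I9: { [P → B g . *] }  — shift
  I10: { [P → B g * .] }  — reduce
  I11: { [P → ) . , B], [P → - ) .] }  — shift, reduce
  I12: { [B → . - P], [B → . -], [P → ) , . B] }  — shift
  I13: { [P → ) , B .] }  — reduce

No state contains more than one complete item.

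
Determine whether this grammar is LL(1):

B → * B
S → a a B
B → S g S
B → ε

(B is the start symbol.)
Yes, the grammar is LL(1).

Relevant sets:
  FIRST(S) = { 'a' }
  FOLLOW(B) = { $, 'g' }

For B:
  PREDICT(B → '*' B) = { '*' }
  PREDICT(B → S g S) = { 'a' }
  PREDICT(B → ε) = { $, 'g' }
S has a single production, so nothing to check there.

All predict sets are disjoint. The grammar IS LL(1).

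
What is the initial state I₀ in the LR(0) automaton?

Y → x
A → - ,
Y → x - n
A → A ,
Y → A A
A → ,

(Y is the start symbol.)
{ [A → . ,], [A → . - ,], [A → . A ,], [Y → . A A], [Y → . x - n], [Y → . x], [Y' → . Y] }

First, augment the grammar with Y' → Y
I₀ = CLOSURE({ [Y' → . Y] }):
  [Y' → . Y] has the dot before Y: add [Y → . x], [Y → . x - n], [Y → . A A]
  [Y → . A A] has the dot before A: add [A → . - ,], [A → . A ,], [A → . ,]
No further items can be added.

I₀ = { [A → . ,], [A → . - ,], [A → . A ,], [Y → . A A], [Y → . x - n], [Y → . x], [Y' → . Y] }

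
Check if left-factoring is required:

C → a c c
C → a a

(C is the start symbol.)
Yes, C has productions with common prefix 'a'

Left-factoring is needed when two productions for the same non-terminal
share a common prefix on the right-hand side.

Productions for C:
  C → a c c
  C → a a

Found common prefix 'a' in productions for C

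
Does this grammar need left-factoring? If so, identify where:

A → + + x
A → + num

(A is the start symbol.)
Yes, A has productions with common prefix '+'

Left-factoring is needed when two productions for the same non-terminal
share a common prefix on the right-hand side.

Productions for A:
  A → + + x
  A → + num

Found common prefix '+' in productions for A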